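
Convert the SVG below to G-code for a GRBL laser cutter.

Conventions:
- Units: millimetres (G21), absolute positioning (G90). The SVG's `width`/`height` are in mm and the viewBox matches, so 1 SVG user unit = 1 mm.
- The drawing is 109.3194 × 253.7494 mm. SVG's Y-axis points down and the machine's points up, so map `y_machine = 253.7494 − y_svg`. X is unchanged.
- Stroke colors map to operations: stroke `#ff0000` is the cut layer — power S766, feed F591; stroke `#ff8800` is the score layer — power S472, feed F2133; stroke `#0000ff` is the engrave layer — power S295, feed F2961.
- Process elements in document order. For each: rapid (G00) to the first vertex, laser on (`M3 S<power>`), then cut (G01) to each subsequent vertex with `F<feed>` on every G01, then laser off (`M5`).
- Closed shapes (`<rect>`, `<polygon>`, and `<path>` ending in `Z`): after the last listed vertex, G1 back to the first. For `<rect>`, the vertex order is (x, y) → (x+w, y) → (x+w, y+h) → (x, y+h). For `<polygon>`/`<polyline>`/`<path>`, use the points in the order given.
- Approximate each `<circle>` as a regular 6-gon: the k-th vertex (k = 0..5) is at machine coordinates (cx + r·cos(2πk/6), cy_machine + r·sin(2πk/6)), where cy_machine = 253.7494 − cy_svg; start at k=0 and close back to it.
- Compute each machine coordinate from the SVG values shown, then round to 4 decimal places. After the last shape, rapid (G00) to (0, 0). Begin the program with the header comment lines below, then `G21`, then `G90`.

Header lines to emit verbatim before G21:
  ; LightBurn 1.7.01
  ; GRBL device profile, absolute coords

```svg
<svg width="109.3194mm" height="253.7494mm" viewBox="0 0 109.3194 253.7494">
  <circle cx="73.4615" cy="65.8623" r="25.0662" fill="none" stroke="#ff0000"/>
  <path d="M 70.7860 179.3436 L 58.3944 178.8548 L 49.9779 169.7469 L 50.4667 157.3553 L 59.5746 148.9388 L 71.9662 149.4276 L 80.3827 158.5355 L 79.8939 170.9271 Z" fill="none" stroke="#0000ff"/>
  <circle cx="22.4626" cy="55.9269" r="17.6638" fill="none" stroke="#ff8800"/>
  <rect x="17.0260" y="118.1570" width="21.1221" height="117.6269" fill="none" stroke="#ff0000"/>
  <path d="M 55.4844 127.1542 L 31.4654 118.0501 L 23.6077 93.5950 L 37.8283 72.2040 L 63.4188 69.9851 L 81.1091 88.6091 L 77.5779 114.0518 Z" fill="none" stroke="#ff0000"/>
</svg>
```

Since the viewBox matches the mm dimensions, user units are millimetres directly. The only transform is the Y-flip y_m = 253.7494 − y_svg.

Shape 1 is a circle drawn with `<circle>`. Its stroke #ff0000 means cut at S766, F591. After flipping Y the toolpath is (98.5277,187.8871) → (85.9946,209.5951) → (60.9284,209.5951) → (48.3953,187.8871) → (60.9284,166.1791) → (85.9946,166.1791) → (98.5277,187.8871), returning to the start.

Shape 2 is a regular polygon drawn with `<path>`. Its stroke #0000ff means engrave at S295, F2961. After flipping Y the toolpath is (70.7860,74.4058) → (58.3944,74.8946) → (49.9779,84.0025) → (50.4667,96.3941) → (59.5746,104.8106) → (71.9662,104.3218) → (80.3827,95.2139) → (79.8939,82.8223) → (70.7860,74.4058), returning to the start.

Shape 3 is a circle drawn with `<circle>`. Its stroke #ff8800 means score at S472, F2133. After flipping Y the toolpath is (40.1264,197.8225) → (31.2945,213.1198) → (13.6307,213.1198) → (4.7988,197.8225) → (13.6307,182.5252) → (31.2945,182.5252) → (40.1264,197.8225), returning to the start.

Shape 4 is a rectangle drawn with `<rect>`. Its stroke #ff0000 means cut at S766, F591. After flipping Y the toolpath is (17.0260,135.5924) → (38.1481,135.5924) → (38.1481,17.9655) → (17.0260,17.9655) → (17.0260,135.5924), returning to the start.

Shape 5 is a regular polygon drawn with `<path>`. Its stroke #ff0000 means cut at S766, F591. After flipping Y the toolpath is (55.4844,126.5952) → (31.4654,135.6993) → (23.6077,160.1544) → (37.8283,181.5454) → (63.4188,183.7643) → (81.1091,165.1403) → (77.5779,139.6976) → (55.4844,126.5952), returning to the start.

; LightBurn 1.7.01
; GRBL device profile, absolute coords
G21
G90
G00 X98.5277 Y187.8871
M3 S766
G01 X85.9946 Y209.5951 F591
G01 X60.9284 Y209.5951 F591
G01 X48.3953 Y187.8871 F591
G01 X60.9284 Y166.1791 F591
G01 X85.9946 Y166.1791 F591
G01 X98.5277 Y187.8871 F591
M5
G00 X70.7860 Y74.4058
M3 S295
G01 X58.3944 Y74.8946 F2961
G01 X49.9779 Y84.0025 F2961
G01 X50.4667 Y96.3941 F2961
G01 X59.5746 Y104.8106 F2961
G01 X71.9662 Y104.3218 F2961
G01 X80.3827 Y95.2139 F2961
G01 X79.8939 Y82.8223 F2961
G01 X70.7860 Y74.4058 F2961
M5
G00 X40.1264 Y197.8225
M3 S472
G01 X31.2945 Y213.1198 F2133
G01 X13.6307 Y213.1198 F2133
G01 X4.7988 Y197.8225 F2133
G01 X13.6307 Y182.5252 F2133
G01 X31.2945 Y182.5252 F2133
G01 X40.1264 Y197.8225 F2133
M5
G00 X17.0260 Y135.5924
M3 S766
G01 X38.1481 Y135.5924 F591
G01 X38.1481 Y17.9655 F591
G01 X17.0260 Y17.9655 F591
G01 X17.0260 Y135.5924 F591
M5
G00 X55.4844 Y126.5952
M3 S766
G01 X31.4654 Y135.6993 F591
G01 X23.6077 Y160.1544 F591
G01 X37.8283 Y181.5454 F591
G01 X63.4188 Y183.7643 F591
G01 X81.1091 Y165.1403 F591
G01 X77.5779 Y139.6976 F591
G01 X55.4844 Y126.5952 F591
M5
G00 X0.0000 Y0.0000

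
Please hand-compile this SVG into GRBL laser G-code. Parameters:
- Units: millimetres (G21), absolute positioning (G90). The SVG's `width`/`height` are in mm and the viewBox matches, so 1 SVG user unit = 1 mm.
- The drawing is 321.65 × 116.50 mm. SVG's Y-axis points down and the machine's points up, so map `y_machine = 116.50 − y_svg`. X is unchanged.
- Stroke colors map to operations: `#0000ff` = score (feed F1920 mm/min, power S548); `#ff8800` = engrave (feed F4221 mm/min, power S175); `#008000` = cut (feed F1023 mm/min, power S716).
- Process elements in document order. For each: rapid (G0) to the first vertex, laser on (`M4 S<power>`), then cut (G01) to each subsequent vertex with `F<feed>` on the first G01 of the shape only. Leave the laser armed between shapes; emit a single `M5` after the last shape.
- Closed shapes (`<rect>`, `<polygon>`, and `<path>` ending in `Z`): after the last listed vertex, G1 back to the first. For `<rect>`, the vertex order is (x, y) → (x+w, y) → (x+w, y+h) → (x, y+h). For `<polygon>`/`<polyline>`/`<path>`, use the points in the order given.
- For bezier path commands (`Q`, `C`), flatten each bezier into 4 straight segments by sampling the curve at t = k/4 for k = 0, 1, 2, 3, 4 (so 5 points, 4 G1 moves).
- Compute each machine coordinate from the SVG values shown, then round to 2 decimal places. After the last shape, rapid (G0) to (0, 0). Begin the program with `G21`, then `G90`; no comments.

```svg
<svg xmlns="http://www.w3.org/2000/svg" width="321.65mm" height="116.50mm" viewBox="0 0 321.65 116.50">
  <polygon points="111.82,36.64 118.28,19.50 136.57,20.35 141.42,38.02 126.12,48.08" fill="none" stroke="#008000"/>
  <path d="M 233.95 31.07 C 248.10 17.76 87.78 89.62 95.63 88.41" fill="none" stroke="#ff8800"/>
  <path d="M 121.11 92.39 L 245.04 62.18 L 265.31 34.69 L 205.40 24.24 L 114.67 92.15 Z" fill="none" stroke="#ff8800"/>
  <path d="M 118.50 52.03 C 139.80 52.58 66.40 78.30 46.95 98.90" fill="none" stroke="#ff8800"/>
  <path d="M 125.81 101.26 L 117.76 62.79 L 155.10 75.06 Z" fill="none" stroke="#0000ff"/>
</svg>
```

viewBox `0 0 321.65 116.50` with mm width/height → 1 unit = 1 mm. Flip: y_m = 116.50 − y_svg.

**Shape 1** — `<polygon>` regular polygon, stroke `#008000` → cut (S716, F1023). Machine vertices: (111.82,79.86) → (118.28,97.00) → (136.57,96.15) → (141.42,78.48) → (126.12,68.42) → (111.82,79.86). Closed: final G1 returns to the first vertex.

**Shape 2** — `<path>` cubic bezier, stroke `#ff8800` → engrave (S175, F4221). Control points (SVG): P0=(233.95,31.07), P1=(248.10,17.76), P2=(87.78,89.62), P3=(95.63,88.41); sampled at t=k/4. Machine vertices: (233.95,85.43) → (217.20,81.92) → (167.15,61.30) → (115.92,38.41) → (95.63,28.09). Open path.

**Shape 3** — `<path>` closed polygon, stroke `#ff8800` → engrave (S175, F4221). Machine vertices: (121.11,24.11) → (245.04,54.32) → (265.31,81.81) → (205.40,92.26) → (114.67,24.35) → (121.11,24.11). Closed: final G1 returns to the first vertex.

**Shape 4** — `<path>` cubic bezier, stroke `#ff8800` → engrave (S175, F4221). Control points (SVG): P0=(118.50,52.03), P1=(139.80,52.58), P2=(66.40,78.30), P3=(46.95,98.90); sampled at t=k/4. Machine vertices: (118.50,64.47) → (119.04,59.81) → (98.01,48.55) → (69.33,33.54) → (46.95,17.60). Open path.

**Shape 5** — `<path>` regular polygon, stroke `#0000ff` → score (S548, F1920). Machine vertices: (125.81,15.24) → (117.76,53.71) → (155.10,41.44) → (125.81,15.24). Closed: final G1 returns to the first vertex.

G21
G90
G0 X111.82 Y79.86
M4 S716
G01 X118.28 Y97.00 F1023
G01 X136.57 Y96.15
G01 X141.42 Y78.48
G01 X126.12 Y68.42
G01 X111.82 Y79.86
G0 X233.95 Y85.43
M4 S175
G01 X217.20 Y81.92 F4221
G01 X167.15 Y61.30
G01 X115.92 Y38.41
G01 X95.63 Y28.09
G0 X121.11 Y24.11
M4 S175
G01 X245.04 Y54.32 F4221
G01 X265.31 Y81.81
G01 X205.40 Y92.26
G01 X114.67 Y24.35
G01 X121.11 Y24.11
G0 X118.50 Y64.47
M4 S175
G01 X119.04 Y59.81 F4221
G01 X98.01 Y48.55
G01 X69.33 Y33.54
G01 X46.95 Y17.60
G0 X125.81 Y15.24
M4 S548
G01 X117.76 Y53.71 F1920
G01 X155.10 Y41.44
G01 X125.81 Y15.24
M5
G0 X0.00 Y0.00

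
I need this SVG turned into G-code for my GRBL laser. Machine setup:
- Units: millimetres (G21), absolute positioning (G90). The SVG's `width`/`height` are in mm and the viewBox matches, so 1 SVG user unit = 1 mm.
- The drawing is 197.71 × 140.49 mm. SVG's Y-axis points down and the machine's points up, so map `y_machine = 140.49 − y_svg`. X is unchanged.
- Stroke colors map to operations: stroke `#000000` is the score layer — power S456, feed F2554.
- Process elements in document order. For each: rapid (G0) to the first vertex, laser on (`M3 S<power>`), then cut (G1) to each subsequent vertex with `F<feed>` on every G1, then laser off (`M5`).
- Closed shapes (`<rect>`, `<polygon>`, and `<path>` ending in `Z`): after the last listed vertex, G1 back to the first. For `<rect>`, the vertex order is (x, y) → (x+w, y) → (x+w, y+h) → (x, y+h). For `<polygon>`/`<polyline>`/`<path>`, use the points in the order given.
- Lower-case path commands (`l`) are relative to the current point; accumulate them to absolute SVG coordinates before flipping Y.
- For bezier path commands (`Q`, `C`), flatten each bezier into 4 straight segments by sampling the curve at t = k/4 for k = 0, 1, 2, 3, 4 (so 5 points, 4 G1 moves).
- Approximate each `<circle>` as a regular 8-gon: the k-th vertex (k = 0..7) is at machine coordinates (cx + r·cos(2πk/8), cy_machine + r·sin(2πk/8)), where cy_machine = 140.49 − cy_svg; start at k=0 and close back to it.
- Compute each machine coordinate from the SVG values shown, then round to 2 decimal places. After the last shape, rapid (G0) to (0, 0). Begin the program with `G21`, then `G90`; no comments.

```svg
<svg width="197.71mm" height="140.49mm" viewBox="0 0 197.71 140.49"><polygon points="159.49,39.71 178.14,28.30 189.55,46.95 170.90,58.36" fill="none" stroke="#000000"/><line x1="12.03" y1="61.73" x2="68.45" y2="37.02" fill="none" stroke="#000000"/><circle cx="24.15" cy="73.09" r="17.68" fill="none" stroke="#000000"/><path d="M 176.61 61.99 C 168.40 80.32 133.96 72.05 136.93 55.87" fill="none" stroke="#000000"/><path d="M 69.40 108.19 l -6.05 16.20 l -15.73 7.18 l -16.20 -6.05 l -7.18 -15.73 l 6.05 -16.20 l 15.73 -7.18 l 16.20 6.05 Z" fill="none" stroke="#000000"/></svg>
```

G21
G90
G0 X159.49 Y100.78
M3 S456
G1 X178.14 Y112.19 F2554
G1 X189.55 Y93.54 F2554
G1 X170.90 Y82.13 F2554
G1 X159.49 Y100.78 F2554
M5
G0 X12.03 Y78.76
M3 S456
G1 X68.45 Y103.47 F2554
M5
G0 X41.83 Y67.40
M3 S456
G1 X36.65 Y79.90 F2554
G1 X24.15 Y85.08 F2554
G1 X11.65 Y79.90 F2554
G1 X6.47 Y67.40 F2554
G1 X11.65 Y54.90 F2554
G1 X24.15 Y49.72 F2554
G1 X36.65 Y54.90 F2554
G1 X41.83 Y67.40 F2554
M5
G0 X176.61 Y78.50
M3 S456
G1 X166.53 Y69.45 F2554
G1 X152.58 Y68.62 F2554
G1 X140.72 Y74.26 F2554
G1 X136.93 Y84.62 F2554
M5
G0 X69.40 Y32.30
M3 S456
G1 X63.35 Y16.10 F2554
G1 X47.62 Y8.92 F2554
G1 X31.42 Y14.97 F2554
G1 X24.24 Y30.70 F2554
G1 X30.29 Y46.90 F2554
G1 X46.02 Y54.08 F2554
G1 X62.22 Y48.03 F2554
G1 X69.40 Y32.30 F2554
M5
G0 X0.00 Y0.00

Since the viewBox matches the mm dimensions, user units are millimetres directly. The only transform is the Y-flip y_m = 140.49 − y_svg.

Shape 1 is a regular polygon drawn with `<polygon>`. Its stroke #000000 means score at S456, F2554. After flipping Y the toolpath is (159.49,100.78) → (178.14,112.19) → (189.55,93.54) → (170.90,82.13) → (159.49,100.78), returning to the start.

Shape 2 is a line segment drawn with `<line>`. Its stroke #000000 means score at S456, F2554. After flipping Y the toolpath is (12.03,78.76) → (68.45,103.47).

Shape 3 is a circle drawn with `<circle>`. Its stroke #000000 means score at S456, F2554. After flipping Y the toolpath is (41.83,67.40) → (36.65,79.90) → (24.15,85.08) → (11.65,79.90) → (6.47,67.40) → (11.65,54.90) → (24.15,49.72) → (36.65,54.90) → (41.83,67.40), returning to the start.

Shape 4 is a cubic bezier drawn with `<path>`. Its stroke #000000 means score at S456, F2554. After flipping Y the toolpath is (176.61,78.50) → (166.53,69.45) → (152.58,68.62) → (140.72,74.26) → (136.93,84.62).

Shape 5 is a regular polygon drawn with `<path>`. Its stroke #000000 means score at S456, F2554. After flipping Y the toolpath is (69.40,32.30) → (63.35,16.10) → (47.62,8.92) → (31.42,14.97) → (24.24,30.70) → (30.29,46.90) → (46.02,54.08) → (62.22,48.03) → (69.40,32.30), returning to the start.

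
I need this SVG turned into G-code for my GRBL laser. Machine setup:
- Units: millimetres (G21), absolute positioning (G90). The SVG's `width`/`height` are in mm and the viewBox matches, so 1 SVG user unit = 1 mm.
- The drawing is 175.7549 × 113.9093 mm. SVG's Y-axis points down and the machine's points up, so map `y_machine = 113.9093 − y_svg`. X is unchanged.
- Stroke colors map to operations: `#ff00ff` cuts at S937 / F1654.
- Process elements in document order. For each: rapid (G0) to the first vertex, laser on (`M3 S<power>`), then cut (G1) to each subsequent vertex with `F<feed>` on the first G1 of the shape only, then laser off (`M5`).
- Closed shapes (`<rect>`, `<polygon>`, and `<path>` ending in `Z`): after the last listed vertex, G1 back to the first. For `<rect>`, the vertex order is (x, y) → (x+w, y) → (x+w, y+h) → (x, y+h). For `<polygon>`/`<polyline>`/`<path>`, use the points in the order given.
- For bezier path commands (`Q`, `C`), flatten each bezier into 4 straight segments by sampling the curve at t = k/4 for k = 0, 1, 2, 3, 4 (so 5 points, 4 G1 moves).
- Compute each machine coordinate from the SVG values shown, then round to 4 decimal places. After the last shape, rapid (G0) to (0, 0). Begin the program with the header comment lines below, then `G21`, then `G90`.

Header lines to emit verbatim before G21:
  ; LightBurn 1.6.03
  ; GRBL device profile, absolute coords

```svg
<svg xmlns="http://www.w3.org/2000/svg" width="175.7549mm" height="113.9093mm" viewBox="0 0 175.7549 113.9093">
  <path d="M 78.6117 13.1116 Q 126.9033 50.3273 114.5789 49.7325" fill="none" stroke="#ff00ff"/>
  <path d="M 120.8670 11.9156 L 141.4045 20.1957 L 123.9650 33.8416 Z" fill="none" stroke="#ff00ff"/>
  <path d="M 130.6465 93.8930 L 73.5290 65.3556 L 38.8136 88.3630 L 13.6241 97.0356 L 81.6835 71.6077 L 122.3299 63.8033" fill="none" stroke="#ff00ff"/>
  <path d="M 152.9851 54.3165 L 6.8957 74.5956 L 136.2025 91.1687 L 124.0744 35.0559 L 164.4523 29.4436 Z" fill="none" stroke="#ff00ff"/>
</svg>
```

; LightBurn 1.6.03
; GRBL device profile, absolute coords
G21
G90
G0 X78.6117 Y100.7977
M3 S937
G1 X98.9690 Y84.5530 F1654
G1 X111.7493 Y73.0346
G1 X116.9526 Y66.2426
G1 X114.5789 Y64.1768
M5
G0 X120.8670 Y101.9937
M3 S937
G1 X141.4045 Y93.7136 F1654
G1 X123.9650 Y80.0677
G1 X120.8670 Y101.9937
M5
G0 X130.6465 Y20.0163
M3 S937
G1 X73.5290 Y48.5537 F1654
G1 X38.8136 Y25.5463
G1 X13.6241 Y16.8737
G1 X81.6835 Y42.3016
G1 X122.3299 Y50.1060
M5
G0 X152.9851 Y59.5928
M3 S937
G1 X6.8957 Y39.3137 F1654
G1 X136.2025 Y22.7406
G1 X124.0744 Y78.8534
G1 X164.4523 Y84.4657
G1 X152.9851 Y59.5928
M5
G0 X0.0000 Y0.0000

Since the viewBox matches the mm dimensions, user units are millimetres directly. The only transform is the Y-flip y_m = 113.9093 − y_svg.

Shape 1 is a quadratic bezier drawn with `<path>`. Its stroke #ff00ff means cut at S937, F1654. After flipping Y the toolpath is (78.6117,100.7977) → (98.9690,84.5530) → (111.7493,73.0346) → (116.9526,66.2426) → (114.5789,64.1768).

Shape 2 is a regular polygon drawn with `<path>`. Its stroke #ff00ff means cut at S937, F1654. After flipping Y the toolpath is (120.8670,101.9937) → (141.4045,93.7136) → (123.9650,80.0677) → (120.8670,101.9937), returning to the start.

Shape 3 is a open polyline drawn with `<path>`. Its stroke #ff00ff means cut at S937, F1654. After flipping Y the toolpath is (130.6465,20.0163) → (73.5290,48.5537) → (38.8136,25.5463) → (13.6241,16.8737) → (81.6835,42.3016) → (122.3299,50.1060).

Shape 4 is a closed polygon drawn with `<path>`. Its stroke #ff00ff means cut at S937, F1654. After flipping Y the toolpath is (152.9851,59.5928) → (6.8957,39.3137) → (136.2025,22.7406) → (124.0744,78.8534) → (164.4523,84.4657) → (152.9851,59.5928), returning to the start.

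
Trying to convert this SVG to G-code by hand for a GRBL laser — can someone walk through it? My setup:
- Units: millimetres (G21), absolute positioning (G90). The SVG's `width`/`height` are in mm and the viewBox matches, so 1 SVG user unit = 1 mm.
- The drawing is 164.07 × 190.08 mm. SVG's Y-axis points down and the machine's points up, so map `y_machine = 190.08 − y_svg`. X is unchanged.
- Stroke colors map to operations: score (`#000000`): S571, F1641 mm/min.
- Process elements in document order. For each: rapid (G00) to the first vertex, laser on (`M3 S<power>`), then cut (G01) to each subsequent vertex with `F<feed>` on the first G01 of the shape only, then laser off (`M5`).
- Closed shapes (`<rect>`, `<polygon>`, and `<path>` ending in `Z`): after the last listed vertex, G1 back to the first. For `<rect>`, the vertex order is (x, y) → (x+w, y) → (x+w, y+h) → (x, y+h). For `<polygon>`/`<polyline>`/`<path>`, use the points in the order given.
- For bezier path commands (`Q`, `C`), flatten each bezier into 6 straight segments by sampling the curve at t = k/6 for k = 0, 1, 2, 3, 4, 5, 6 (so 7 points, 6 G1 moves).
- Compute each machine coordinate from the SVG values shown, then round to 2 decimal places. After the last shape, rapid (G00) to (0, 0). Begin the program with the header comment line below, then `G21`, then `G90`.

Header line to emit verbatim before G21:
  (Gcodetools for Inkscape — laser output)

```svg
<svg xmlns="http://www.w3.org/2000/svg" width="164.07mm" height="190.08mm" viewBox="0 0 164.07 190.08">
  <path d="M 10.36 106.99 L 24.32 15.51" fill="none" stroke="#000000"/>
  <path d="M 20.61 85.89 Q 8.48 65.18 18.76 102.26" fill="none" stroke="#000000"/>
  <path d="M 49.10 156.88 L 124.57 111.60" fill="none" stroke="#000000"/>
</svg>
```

(Gcodetools for Inkscape — laser output)
G21
G90
G00 X10.36 Y83.09
M3 S571
G01 X24.32 Y174.57 F1641
M5
G00 X20.61 Y104.19
M3 S571
G01 X17.19 Y109.49 F1641
G01 X15.01 Y111.58
G01 X14.08 Y110.45
G01 X14.40 Y106.12
G01 X15.96 Y98.57
G01 X18.76 Y87.82
M5
G00 X49.10 Y33.20
M3 S571
G01 X124.57 Y78.48 F1641
M5
G00 X0.00 Y0.00

Since the viewBox matches the mm dimensions, user units are millimetres directly. The only transform is the Y-flip y_m = 190.08 − y_svg.

Shape 1 is a line segment drawn with `<path>`. Its stroke #000000 means score at S571, F1641. After flipping Y the toolpath is (10.36,83.09) → (24.32,174.57).

Shape 2 is a quadratic bezier drawn with `<path>`. Its stroke #000000 means score at S571, F1641. After flipping Y the toolpath is (20.61,104.19) → (17.19,109.49) → (15.01,111.58) → (14.08,110.45) → (14.40,106.12) → (15.96,98.57) → (18.76,87.82).

Shape 3 is a line segment drawn with `<path>`. Its stroke #000000 means score at S571, F1641. After flipping Y the toolpath is (49.10,33.20) → (124.57,78.48).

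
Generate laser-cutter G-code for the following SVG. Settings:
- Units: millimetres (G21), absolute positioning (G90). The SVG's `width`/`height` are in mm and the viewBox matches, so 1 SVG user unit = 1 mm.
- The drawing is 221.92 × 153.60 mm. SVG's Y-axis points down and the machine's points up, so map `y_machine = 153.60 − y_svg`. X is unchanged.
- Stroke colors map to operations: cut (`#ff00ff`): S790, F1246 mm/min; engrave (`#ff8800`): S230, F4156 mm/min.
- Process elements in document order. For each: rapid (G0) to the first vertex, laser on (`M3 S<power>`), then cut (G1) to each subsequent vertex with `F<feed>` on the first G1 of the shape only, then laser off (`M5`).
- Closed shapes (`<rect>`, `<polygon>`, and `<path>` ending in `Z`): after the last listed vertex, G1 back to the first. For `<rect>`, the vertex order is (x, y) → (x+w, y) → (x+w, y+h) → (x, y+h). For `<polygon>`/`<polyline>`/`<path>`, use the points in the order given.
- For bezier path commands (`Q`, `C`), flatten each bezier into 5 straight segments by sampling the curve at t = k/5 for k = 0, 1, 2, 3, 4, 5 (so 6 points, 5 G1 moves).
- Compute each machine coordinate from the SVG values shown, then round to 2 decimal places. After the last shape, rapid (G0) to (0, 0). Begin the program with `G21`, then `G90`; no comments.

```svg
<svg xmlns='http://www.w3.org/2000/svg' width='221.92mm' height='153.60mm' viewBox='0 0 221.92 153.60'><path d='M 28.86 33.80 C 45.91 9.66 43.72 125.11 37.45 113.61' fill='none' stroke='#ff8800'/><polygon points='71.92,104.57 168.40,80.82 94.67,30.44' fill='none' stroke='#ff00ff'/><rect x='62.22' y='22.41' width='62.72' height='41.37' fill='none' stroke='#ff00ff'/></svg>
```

G21
G90
G0 X28.86 Y119.80
M3 S230
G1 X36.90 Y119.67 F4156
G1 X41.06 Y98.82
G1 X42.05 Y70.07
G1 X40.60 Y46.19
G1 X37.45 Y39.99
M5
G0 X71.92 Y49.03
M3 S790
G1 X168.40 Y72.78 F1246
G1 X94.67 Y123.16
G1 X71.92 Y49.03
M5
G0 X62.22 Y131.19
M3 S790
G1 X124.94 Y131.19 F1246
G1 X124.94 Y89.82
G1 X62.22 Y89.82
G1 X62.22 Y131.19
M5
G0 X0.00 Y0.00

Since the viewBox matches the mm dimensions, user units are millimetres directly. The only transform is the Y-flip y_m = 153.60 − y_svg.

Shape 1 is a cubic bezier drawn with `<path>`. Its stroke #ff8800 means engrave at S230, F4156. After flipping Y the toolpath is (28.86,119.80) → (36.90,119.67) → (41.06,98.82) → (42.05,70.07) → (40.60,46.19) → (37.45,39.99).

Shape 2 is a closed polygon drawn with `<polygon>`. Its stroke #ff00ff means cut at S790, F1246. After flipping Y the toolpath is (71.92,49.03) → (168.40,72.78) → (94.67,123.16) → (71.92,49.03), returning to the start.

Shape 3 is a rectangle drawn with `<rect>`. Its stroke #ff00ff means cut at S790, F1246. After flipping Y the toolpath is (62.22,131.19) → (124.94,131.19) → (124.94,89.82) → (62.22,89.82) → (62.22,131.19), returning to the start.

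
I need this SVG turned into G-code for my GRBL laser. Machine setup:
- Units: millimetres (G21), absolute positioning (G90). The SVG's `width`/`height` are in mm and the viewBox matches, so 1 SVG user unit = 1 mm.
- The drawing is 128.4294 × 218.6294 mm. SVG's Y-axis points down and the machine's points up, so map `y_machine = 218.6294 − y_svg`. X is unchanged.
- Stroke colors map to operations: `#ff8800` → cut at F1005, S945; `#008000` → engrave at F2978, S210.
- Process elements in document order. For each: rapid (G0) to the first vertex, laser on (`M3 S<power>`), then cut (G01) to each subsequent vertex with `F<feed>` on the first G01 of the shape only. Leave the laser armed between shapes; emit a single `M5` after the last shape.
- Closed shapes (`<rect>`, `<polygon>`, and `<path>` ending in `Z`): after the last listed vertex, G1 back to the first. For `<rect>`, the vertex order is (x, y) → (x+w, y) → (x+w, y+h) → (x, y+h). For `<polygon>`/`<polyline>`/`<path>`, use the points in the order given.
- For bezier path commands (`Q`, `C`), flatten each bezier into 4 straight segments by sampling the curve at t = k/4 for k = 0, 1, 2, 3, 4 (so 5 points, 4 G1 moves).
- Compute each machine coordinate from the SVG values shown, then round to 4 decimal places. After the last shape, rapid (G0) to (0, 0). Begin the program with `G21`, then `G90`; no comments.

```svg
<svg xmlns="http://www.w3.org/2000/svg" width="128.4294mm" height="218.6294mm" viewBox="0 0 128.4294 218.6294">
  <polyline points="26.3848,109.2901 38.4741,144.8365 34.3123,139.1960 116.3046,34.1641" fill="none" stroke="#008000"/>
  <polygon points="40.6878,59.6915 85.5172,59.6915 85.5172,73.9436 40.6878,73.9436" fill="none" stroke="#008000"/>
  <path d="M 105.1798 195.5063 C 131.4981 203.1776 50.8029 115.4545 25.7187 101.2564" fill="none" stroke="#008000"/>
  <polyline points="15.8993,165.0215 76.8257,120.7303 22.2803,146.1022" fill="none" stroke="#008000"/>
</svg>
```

G21
G90
G0 X26.3848 Y109.3393
M3 S210
G01 X38.4741 Y73.7929 F2978
G01 X34.3123 Y79.4334
G01 X116.3046 Y184.4653
G0 X40.6878 Y158.9379
M3 S210
G01 X85.5172 Y158.9379 F2978
G01 X85.5172 Y144.6858
G01 X40.6878 Y144.6858
G01 X40.6878 Y158.9379
G0 X105.1798 Y23.1231
M3 S210
G01 X107.3945 Y32.6167 F2978
G01 X84.7252 Y62.0470
G01 X52.4179 Y95.5779
G01 X25.7187 Y117.3730
G0 X15.8993 Y53.6079
M3 S210
G01 X76.8257 Y97.8991 F2978
G01 X22.2803 Y72.5272
M5
G0 X0.0000 Y0.0000

viewBox `0 0 128.4294 218.6294` with mm width/height → 1 unit = 1 mm. Flip: y_m = 218.6294 − y_svg.

**Shape 1** — `<polyline>` open polyline, stroke `#008000` → engrave (S210, F2978). Machine vertices: (26.3848,109.3393) → (38.4741,73.7929) → (34.3123,79.4334) → (116.3046,184.4653). Open path.

**Shape 2** — `<polygon>` rectangle, stroke `#008000` → engrave (S210, F2978). Machine vertices: (40.6878,158.9379) → (85.5172,158.9379) → (85.5172,144.6858) → (40.6878,144.6858) → (40.6878,158.9379). Closed: final G1 returns to the first vertex.

**Shape 3** — `<path>` cubic bezier, stroke `#008000` → engrave (S210, F2978). Control points (SVG): P0=(105.1798,195.5063), P1=(131.4981,203.1776), P2=(50.8029,115.4545), P3=(25.7187,101.2564); sampled at t=k/4. Machine vertices: (105.1798,23.1231) → (107.3945,32.6167) → (84.7252,62.0470) → (52.4179,95.5779) → (25.7187,117.3730). Open path.

**Shape 4** — `<polyline>` open polyline, stroke `#008000` → engrave (S210, F2978). Machine vertices: (15.8993,53.6079) → (76.8257,97.8991) → (22.2803,72.5272). Open path.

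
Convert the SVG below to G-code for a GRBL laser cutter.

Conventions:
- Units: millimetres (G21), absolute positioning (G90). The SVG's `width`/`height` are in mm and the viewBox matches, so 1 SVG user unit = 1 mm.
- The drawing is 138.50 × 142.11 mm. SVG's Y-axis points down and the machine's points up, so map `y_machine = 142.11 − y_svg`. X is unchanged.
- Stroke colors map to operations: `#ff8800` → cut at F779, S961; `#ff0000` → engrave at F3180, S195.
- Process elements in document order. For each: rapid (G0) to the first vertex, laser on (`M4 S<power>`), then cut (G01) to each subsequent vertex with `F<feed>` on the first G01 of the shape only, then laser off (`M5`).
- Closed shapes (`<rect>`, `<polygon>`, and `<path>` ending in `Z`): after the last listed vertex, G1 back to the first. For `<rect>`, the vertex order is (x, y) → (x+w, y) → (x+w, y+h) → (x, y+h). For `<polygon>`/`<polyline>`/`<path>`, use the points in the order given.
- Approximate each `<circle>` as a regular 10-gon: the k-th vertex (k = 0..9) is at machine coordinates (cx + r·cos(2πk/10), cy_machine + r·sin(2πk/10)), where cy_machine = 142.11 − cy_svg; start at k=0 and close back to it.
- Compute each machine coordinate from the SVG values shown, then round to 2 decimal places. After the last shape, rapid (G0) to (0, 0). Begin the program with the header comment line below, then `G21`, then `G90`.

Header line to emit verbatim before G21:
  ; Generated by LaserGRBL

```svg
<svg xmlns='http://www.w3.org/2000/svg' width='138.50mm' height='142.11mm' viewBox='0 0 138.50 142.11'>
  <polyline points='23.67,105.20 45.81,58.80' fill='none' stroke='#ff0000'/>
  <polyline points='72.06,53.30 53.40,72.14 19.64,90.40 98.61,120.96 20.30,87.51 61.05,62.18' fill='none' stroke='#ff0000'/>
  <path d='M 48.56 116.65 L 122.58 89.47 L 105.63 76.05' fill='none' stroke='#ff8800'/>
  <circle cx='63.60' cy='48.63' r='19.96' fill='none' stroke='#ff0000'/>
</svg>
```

viewBox `0 0 138.50 142.11` with mm width/height → 1 unit = 1 mm. Flip: y_m = 142.11 − y_svg.

**Shape 1** — `<polyline>` line segment, stroke `#ff0000` → engrave (S195, F3180). Machine vertices: (23.67,36.91) → (45.81,83.31). Open path.

**Shape 2** — `<polyline>` open polyline, stroke `#ff0000` → engrave (S195, F3180). Machine vertices: (72.06,88.81) → (53.40,69.97) → (19.64,51.71) → (98.61,21.15) → (20.30,54.60) → (61.05,79.93). Open path.

**Shape 3** — `<path>` open polyline, stroke `#ff8800` → cut (S961, F779). Machine vertices: (48.56,25.46) → (122.58,52.64) → (105.63,66.06). Open path.

**Shape 4** — `<circle>` circle, stroke `#ff0000` → engrave (S195, F3180). Machine vertices: (83.56,93.48) → (79.75,105.21) → (69.77,112.46) → (57.43,112.46) → (47.45,105.21) → (43.64,93.48) → (47.45,81.75) → (57.43,74.50) → (69.77,74.50) → (79.75,81.75) → (83.56,93.48). Closed: final G1 returns to the first vertex.

; Generated by LaserGRBL
G21
G90
G0 X23.67 Y36.91
M4 S195
G01 X45.81 Y83.31 F3180
M5
G0 X72.06 Y88.81
M4 S195
G01 X53.40 Y69.97 F3180
G01 X19.64 Y51.71
G01 X98.61 Y21.15
G01 X20.30 Y54.60
G01 X61.05 Y79.93
M5
G0 X48.56 Y25.46
M4 S961
G01 X122.58 Y52.64 F779
G01 X105.63 Y66.06
M5
G0 X83.56 Y93.48
M4 S195
G01 X79.75 Y105.21 F3180
G01 X69.77 Y112.46
G01 X57.43 Y112.46
G01 X47.45 Y105.21
G01 X43.64 Y93.48
G01 X47.45 Y81.75
G01 X57.43 Y74.50
G01 X69.77 Y74.50
G01 X79.75 Y81.75
G01 X83.56 Y93.48
M5
G0 X0.00 Y0.00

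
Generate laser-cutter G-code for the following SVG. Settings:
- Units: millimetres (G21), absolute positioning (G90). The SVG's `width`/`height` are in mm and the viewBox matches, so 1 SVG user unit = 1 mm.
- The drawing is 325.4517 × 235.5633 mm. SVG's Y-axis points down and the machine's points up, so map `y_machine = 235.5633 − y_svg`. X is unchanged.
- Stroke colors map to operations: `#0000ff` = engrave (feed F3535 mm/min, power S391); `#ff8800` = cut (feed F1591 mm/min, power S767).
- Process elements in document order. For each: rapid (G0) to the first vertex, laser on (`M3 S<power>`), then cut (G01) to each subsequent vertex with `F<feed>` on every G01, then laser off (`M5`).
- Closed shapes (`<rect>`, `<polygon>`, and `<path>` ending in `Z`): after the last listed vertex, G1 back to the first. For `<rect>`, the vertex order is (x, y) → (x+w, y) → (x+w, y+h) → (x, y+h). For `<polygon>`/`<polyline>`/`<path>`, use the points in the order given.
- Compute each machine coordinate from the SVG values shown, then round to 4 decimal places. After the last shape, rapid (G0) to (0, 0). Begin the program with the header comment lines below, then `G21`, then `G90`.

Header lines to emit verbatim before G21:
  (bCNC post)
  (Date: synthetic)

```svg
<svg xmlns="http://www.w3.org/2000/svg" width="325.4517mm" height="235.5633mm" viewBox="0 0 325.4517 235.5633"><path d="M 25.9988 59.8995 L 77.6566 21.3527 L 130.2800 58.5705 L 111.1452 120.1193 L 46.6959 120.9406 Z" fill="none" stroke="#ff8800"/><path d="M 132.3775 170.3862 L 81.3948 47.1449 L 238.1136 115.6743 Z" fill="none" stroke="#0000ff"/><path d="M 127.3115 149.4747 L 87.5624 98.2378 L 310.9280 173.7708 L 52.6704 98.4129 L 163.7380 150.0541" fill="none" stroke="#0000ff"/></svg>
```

(bCNC post)
(Date: synthetic)
G21
G90
G0 X25.9988 Y175.6638
M3 S767
G01 X77.6566 Y214.2106 F1591
G01 X130.2800 Y176.9928 F1591
G01 X111.1452 Y115.4440 F1591
G01 X46.6959 Y114.6227 F1591
G01 X25.9988 Y175.6638 F1591
M5
G0 X132.3775 Y65.1771
M3 S391
G01 X81.3948 Y188.4184 F3535
G01 X238.1136 Y119.8890 F3535
G01 X132.3775 Y65.1771 F3535
M5
G0 X127.3115 Y86.0886
M3 S391
G01 X87.5624 Y137.3255 F3535
G01 X310.9280 Y61.7925 F3535
G01 X52.6704 Y137.1504 F3535
G01 X163.7380 Y85.5092 F3535
M5
G0 X0.0000 Y0.0000

Since the viewBox matches the mm dimensions, user units are millimetres directly. The only transform is the Y-flip y_m = 235.5633 − y_svg.

Shape 1 is a regular polygon drawn with `<path>`. Its stroke #ff8800 means cut at S767, F1591. After flipping Y the toolpath is (25.9988,175.6638) → (77.6566,214.2106) → (130.2800,176.9928) → (111.1452,115.4440) → (46.6959,114.6227) → (25.9988,175.6638), returning to the start.

Shape 2 is a closed polygon drawn with `<path>`. Its stroke #0000ff means engrave at S391, F3535. After flipping Y the toolpath is (132.3775,65.1771) → (81.3948,188.4184) → (238.1136,119.8890) → (132.3775,65.1771), returning to the start.

Shape 3 is a open polyline drawn with `<path>`. Its stroke #0000ff means engrave at S391, F3535. After flipping Y the toolpath is (127.3115,86.0886) → (87.5624,137.3255) → (310.9280,61.7925) → (52.6704,137.1504) → (163.7380,85.5092).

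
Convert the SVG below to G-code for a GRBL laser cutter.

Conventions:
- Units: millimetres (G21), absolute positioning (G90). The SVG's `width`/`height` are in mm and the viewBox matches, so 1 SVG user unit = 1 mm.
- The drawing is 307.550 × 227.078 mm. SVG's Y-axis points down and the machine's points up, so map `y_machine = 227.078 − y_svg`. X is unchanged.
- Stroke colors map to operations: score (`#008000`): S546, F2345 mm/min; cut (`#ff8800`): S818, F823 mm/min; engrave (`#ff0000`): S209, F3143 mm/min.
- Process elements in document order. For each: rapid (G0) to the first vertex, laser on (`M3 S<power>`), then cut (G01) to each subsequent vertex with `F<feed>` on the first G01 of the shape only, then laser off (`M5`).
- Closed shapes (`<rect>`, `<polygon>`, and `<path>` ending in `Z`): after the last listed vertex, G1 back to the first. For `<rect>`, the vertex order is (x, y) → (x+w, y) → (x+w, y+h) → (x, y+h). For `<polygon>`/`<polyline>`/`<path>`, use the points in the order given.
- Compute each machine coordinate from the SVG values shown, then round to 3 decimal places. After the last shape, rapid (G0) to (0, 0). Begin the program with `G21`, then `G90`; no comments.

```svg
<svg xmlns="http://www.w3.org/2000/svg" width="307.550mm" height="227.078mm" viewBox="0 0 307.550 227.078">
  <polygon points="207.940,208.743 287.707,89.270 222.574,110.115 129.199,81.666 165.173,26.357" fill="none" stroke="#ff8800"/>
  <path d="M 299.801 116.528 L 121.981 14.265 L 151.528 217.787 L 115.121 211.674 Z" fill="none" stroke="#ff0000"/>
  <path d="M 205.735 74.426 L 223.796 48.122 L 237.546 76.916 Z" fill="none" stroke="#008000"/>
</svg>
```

G21
G90
G0 X207.940 Y18.335
M3 S818
G01 X287.707 Y137.808 F823
G01 X222.574 Y116.963
G01 X129.199 Y145.412
G01 X165.173 Y200.721
G01 X207.940 Y18.335
M5
G0 X299.801 Y110.550
M3 S209
G01 X121.981 Y212.813 F3143
G01 X151.528 Y9.291
G01 X115.121 Y15.404
G01 X299.801 Y110.550
M5
G0 X205.735 Y152.652
M3 S546
G01 X223.796 Y178.956 F2345
G01 X237.546 Y150.162
G01 X205.735 Y152.652
M5
G0 X0.000 Y0.000

viewBox `0 0 307.550 227.078` with mm width/height → 1 unit = 1 mm. Flip: y_m = 227.078 − y_svg.

**Shape 1** — `<polygon>` closed polygon, stroke `#ff8800` → cut (S818, F823). Machine vertices: (207.940,18.335) → (287.707,137.808) → (222.574,116.963) → (129.199,145.412) → (165.173,200.721) → (207.940,18.335). Closed: final G1 returns to the first vertex.

**Shape 2** — `<path>` closed polygon, stroke `#ff0000` → engrave (S209, F3143). Machine vertices: (299.801,110.550) → (121.981,212.813) → (151.528,9.291) → (115.121,15.404) → (299.801,110.550). Closed: final G1 returns to the first vertex.

**Shape 3** — `<path>` regular polygon, stroke `#008000` → score (S546, F2345). Machine vertices: (205.735,152.652) → (223.796,178.956) → (237.546,150.162) → (205.735,152.652). Closed: final G1 returns to the first vertex.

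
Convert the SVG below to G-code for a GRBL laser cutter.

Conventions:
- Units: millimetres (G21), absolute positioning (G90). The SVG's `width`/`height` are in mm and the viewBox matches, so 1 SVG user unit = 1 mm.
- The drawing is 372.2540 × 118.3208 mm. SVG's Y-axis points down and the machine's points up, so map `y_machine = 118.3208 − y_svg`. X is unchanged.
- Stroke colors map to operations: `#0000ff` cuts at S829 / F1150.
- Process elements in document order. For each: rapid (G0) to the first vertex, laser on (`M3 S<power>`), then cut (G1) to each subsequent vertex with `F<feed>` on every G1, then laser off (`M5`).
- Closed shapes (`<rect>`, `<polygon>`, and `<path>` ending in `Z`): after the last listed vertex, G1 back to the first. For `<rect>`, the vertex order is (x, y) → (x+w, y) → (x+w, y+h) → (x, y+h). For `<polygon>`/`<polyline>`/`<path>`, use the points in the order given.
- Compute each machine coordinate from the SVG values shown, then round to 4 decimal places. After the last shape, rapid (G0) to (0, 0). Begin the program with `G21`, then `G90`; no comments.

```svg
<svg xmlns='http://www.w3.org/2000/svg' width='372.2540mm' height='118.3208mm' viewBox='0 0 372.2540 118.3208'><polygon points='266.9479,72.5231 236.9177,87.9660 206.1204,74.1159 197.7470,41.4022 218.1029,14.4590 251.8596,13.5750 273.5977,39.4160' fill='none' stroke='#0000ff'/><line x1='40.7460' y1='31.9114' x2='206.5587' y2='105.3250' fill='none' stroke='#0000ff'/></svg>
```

viewBox `0 0 372.2540 118.3208` with mm width/height → 1 unit = 1 mm. Flip: y_m = 118.3208 − y_svg.

**Shape 1** — `<polygon>` regular polygon, stroke `#0000ff` → cut (S829, F1150). Machine vertices: (266.9479,45.7977) → (236.9177,30.3548) → (206.1204,44.2049) → (197.7470,76.9186) → (218.1029,103.8618) → (251.8596,104.7458) → (273.5977,78.9048) → (266.9479,45.7977). Closed: final G1 returns to the first vertex.

**Shape 2** — `<line>` line segment, stroke `#0000ff` → cut (S829, F1150). Machine vertices: (40.7460,86.4094) → (206.5587,12.9958). Open path.

G21
G90
G0 X266.9479 Y45.7977
M3 S829
G1 X236.9177 Y30.3548 F1150
G1 X206.1204 Y44.2049 F1150
G1 X197.7470 Y76.9186 F1150
G1 X218.1029 Y103.8618 F1150
G1 X251.8596 Y104.7458 F1150
G1 X273.5977 Y78.9048 F1150
G1 X266.9479 Y45.7977 F1150
M5
G0 X40.7460 Y86.4094
M3 S829
G1 X206.5587 Y12.9958 F1150
M5
G0 X0.0000 Y0.0000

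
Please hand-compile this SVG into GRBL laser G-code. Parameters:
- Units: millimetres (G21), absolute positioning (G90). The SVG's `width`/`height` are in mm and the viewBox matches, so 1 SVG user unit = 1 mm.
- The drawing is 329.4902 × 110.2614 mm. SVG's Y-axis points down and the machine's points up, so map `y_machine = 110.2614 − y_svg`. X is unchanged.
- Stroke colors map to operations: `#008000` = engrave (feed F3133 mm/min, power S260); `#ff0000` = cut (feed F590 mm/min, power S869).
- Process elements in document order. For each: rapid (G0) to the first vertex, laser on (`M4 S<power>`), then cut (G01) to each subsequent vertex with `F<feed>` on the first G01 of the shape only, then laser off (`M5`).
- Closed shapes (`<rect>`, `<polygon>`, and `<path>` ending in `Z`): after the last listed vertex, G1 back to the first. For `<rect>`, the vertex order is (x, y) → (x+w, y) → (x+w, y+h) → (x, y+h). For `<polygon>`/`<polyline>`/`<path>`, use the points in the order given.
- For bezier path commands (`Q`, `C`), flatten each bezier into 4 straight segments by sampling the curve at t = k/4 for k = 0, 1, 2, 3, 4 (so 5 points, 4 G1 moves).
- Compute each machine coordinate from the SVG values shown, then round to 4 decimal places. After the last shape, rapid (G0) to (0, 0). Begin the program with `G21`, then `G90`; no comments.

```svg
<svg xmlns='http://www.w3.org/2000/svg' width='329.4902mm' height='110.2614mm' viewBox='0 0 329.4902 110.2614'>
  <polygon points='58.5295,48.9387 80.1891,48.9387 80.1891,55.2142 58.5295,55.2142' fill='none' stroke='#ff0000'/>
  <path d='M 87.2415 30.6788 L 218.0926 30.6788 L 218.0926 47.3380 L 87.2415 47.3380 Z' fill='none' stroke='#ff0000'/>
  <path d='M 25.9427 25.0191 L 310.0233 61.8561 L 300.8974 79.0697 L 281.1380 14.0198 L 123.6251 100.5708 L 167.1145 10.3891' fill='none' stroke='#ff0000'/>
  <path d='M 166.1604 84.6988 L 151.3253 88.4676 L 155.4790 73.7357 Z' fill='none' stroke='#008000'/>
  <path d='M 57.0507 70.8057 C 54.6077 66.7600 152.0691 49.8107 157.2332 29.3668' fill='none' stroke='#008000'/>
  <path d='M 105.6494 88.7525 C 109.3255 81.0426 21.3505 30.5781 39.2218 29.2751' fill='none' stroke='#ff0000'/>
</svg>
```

G21
G90
G0 X58.5295 Y61.3227
M4 S869
G01 X80.1891 Y61.3227 F590
G01 X80.1891 Y55.0472
G01 X58.5295 Y55.0472
G01 X58.5295 Y61.3227
M5
G0 X87.2415 Y79.5826
M4 S869
G01 X218.0926 Y79.5826 F590
G01 X218.0926 Y62.9234
G01 X87.2415 Y62.9234
G01 X87.2415 Y79.5826
M5
G0 X25.9427 Y85.2423
M4 S869
G01 X310.0233 Y48.4053 F590
G01 X300.8974 Y31.1917
G01 X281.1380 Y96.2416
G01 X123.6251 Y9.6906
G01 X167.1145 Y99.8723
M5
G0 X166.1604 Y25.5626
M4 S260
G01 X151.3253 Y21.7938 F3133
G01 X155.4790 Y36.5257
G01 X166.1604 Y25.5626
M5
G0 X57.0507 Y39.4557
M4 S260
G01 X70.9474 Y44.7624 F3133
G01 X104.2893 Y54.0258
G01 X139.0575 Y66.3639
G01 X157.2332 Y80.8946
M5
G0 X105.6494 Y21.5089
M4 S869
G01 X94.3078 Y33.8716 F590
G01 X67.1124 Y53.6502
G01 X42.5786 Y72.2275
G01 X39.2218 Y80.9863
M5
G0 X0.0000 Y0.0000

Since the viewBox matches the mm dimensions, user units are millimetres directly. The only transform is the Y-flip y_m = 110.2614 − y_svg.

Shape 1 is a rectangle drawn with `<polygon>`. Its stroke #ff0000 means cut at S869, F590. After flipping Y the toolpath is (58.5295,61.3227) → (80.1891,61.3227) → (80.1891,55.0472) → (58.5295,55.0472) → (58.5295,61.3227), returning to the start.

Shape 2 is a rectangle drawn with `<path>`. Its stroke #ff0000 means cut at S869, F590. After flipping Y the toolpath is (87.2415,79.5826) → (218.0926,79.5826) → (218.0926,62.9234) → (87.2415,62.9234) → (87.2415,79.5826), returning to the start.

Shape 3 is a open polyline drawn with `<path>`. Its stroke #ff0000 means cut at S869, F590. After flipping Y the toolpath is (25.9427,85.2423) → (310.0233,48.4053) → (300.8974,31.1917) → (281.1380,96.2416) → (123.6251,9.6906) → (167.1145,99.8723).

Shape 4 is a regular polygon drawn with `<path>`. Its stroke #008000 means engrave at S260, F3133. After flipping Y the toolpath is (166.1604,25.5626) → (151.3253,21.7938) → (155.4790,36.5257) → (166.1604,25.5626), returning to the start.

Shape 5 is a cubic bezier drawn with `<path>`. Its stroke #008000 means engrave at S260, F3133. After flipping Y the toolpath is (57.0507,39.4557) → (70.9474,44.7624) → (104.2893,54.0258) → (139.0575,66.3639) → (157.2332,80.8946).

Shape 6 is a cubic bezier drawn with `<path>`. Its stroke #ff0000 means cut at S869, F590. After flipping Y the toolpath is (105.6494,21.5089) → (94.3078,33.8716) → (67.1124,53.6502) → (42.5786,72.2275) → (39.2218,80.9863).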